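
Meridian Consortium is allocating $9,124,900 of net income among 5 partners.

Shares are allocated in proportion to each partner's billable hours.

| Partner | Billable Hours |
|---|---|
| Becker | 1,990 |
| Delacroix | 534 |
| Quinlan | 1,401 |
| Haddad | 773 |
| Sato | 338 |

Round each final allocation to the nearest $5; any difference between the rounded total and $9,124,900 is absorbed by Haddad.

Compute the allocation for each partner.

Becker: $3,605,750 · Delacroix: $967,575 · Quinlan: $2,538,520 · Haddad: $1,400,620 · Sato: $612,435

Total billable hours = 5,036.
Proportional shares: Becker 1,990/5,036 × $9,124,900 = 3,605,748.81; Delacroix 534/5,036 × $9,124,900 = 967,572.80; Quinlan 1,401/5,036 × $9,124,900 = 2,538,519.64; Haddad 773/5,036 × $9,124,900 = 1,400,625.04; Sato 338/5,036 × $9,124,900 = 612,433.72.
At nearest $5: Becker $3,605,750; Delacroix $967,575; Quinlan $2,538,520; Haddad $1,400,625; Sato $612,435. Sum = $9,124,905.
Difference $9,124,900 − $9,124,905 = −$5 applied to Haddad: Haddad becomes $1,400,620.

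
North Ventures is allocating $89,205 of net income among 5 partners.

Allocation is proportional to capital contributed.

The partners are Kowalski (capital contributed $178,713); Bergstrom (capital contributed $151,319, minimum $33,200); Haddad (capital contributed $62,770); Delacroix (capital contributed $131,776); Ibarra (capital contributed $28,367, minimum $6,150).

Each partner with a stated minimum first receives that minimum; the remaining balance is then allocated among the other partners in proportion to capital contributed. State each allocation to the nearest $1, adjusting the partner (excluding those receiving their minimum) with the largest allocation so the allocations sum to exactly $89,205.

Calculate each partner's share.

Fund the minimums — Bergstrom $33,200; Ibarra $6,150. Remaining pool $49,855.
Remaining pool split over remaining capital contributed 373,259: Kowalski 23,870.12 → $23,870; Haddad 8,383.99 → $8,384; Delacroix 17,600.90 → $17,601.

Kowalski: $23,870 · Bergstrom: $33,200 · Haddad: $8,384 · Delacroix: $17,601 · Ibarra: $6,150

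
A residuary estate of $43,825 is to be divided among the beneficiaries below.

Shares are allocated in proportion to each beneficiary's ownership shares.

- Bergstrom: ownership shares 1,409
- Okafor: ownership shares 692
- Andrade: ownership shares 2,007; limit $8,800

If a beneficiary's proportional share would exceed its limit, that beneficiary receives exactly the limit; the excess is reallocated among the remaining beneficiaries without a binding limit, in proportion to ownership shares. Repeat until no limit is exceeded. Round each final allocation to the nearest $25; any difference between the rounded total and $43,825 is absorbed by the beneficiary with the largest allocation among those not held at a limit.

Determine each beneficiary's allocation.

Bergstrom: $23,500; Okafor: $11,525; Andrade: $8,800

Ownership shares total: 4,108.
Proportional shares (ignoring caps): Bergstrom 15,031.51; Okafor 7,382.40; Andrade 21,411.09.
Cap binds for Andrade ($8,800); residual $35,025 reallocated over remaining ownership shares 2,101.
Shares after redistribution: Bergstrom 23,488.92 → $23,500; Okafor 11,536.08 → $11,525.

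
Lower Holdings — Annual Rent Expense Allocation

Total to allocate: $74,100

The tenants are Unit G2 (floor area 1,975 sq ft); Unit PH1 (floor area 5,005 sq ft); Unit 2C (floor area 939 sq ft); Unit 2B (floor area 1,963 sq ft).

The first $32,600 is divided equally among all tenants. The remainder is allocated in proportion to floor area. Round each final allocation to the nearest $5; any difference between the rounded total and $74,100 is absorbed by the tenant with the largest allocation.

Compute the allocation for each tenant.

$32,600 shared equally gives $8,150 per tenant.
Remainder $41,500 by floor area (total 9,882): Unit G2 8,294.12 → $8,295; Unit PH1 21,018.77 → $21,020; Unit 2C 3,943.38 → $3,945; Unit 2B 8,243.73 → $8,245.
Rounding difference −$5 on remainder applied to Unit PH1.
Totals: Unit G2 $8,150 + $8,295 = $16,445; Unit PH1 $8,150 + $21,015 = $29,165; Unit 2C $8,150 + $3,945 = $12,095; Unit 2B $8,150 + $8,245 = $16,395.

Unit G2: $16,445 · Unit PH1: $29,165 · Unit 2C: $12,095 · Unit 2B: $16,395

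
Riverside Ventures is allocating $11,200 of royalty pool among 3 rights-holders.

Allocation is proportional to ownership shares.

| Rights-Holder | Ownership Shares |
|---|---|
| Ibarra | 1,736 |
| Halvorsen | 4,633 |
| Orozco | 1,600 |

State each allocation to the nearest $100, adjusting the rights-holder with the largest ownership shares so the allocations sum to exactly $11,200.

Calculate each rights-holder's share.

Combined ownership shares = 7,969.
Unrounded shares: Ibarra 1,736/7,969 × $11,200 = 2,439.85; Halvorsen 4,633/7,969 × $11,200 = 6,511.43; Orozco 1,600/7,969 × $11,200 = 2,248.71.
At nearest $100: Ibarra $2,400; Halvorsen $6,500; Orozco $2,200. Sum = $11,100.
Difference $11,200 − $11,100 = +$100 applied to largest ownership shares (Halvorsen): Halvorsen becomes $6,600.

Ibarra: $2,400 · Halvorsen: $6,600 · Orozco: $2,200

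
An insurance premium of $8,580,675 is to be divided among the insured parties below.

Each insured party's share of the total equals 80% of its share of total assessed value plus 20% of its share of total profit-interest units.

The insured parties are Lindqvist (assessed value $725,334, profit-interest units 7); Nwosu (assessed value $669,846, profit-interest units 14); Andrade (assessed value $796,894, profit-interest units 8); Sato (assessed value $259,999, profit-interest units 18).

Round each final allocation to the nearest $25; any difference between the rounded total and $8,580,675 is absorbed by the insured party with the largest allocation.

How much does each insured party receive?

Lindqvist: $2,286,150; Nwosu: $2,386,425; Andrade: $2,523,000; Sato: $1,385,100

Assessed value total 2,452,073; profit-interest units total 47.
Composite weights (80% assessed value + 20% profit-interest units): Lindqvist 0.2664; Nwosu 0.2781; Andrade 0.2940; Sato 0.1614.
Proportional shares: Lindqvist 2,286,155.76; Nwosu 2,386,412.55; Andrade 2,523,000.37; Sato 1,385,106.32.
At nearest $25: Lindqvist $2,286,150; Nwosu $2,386,425; Andrade $2,523,000; Sato $1,385,100. Sum = $8,580,675.
Rounded total matches; no reconciliation needed.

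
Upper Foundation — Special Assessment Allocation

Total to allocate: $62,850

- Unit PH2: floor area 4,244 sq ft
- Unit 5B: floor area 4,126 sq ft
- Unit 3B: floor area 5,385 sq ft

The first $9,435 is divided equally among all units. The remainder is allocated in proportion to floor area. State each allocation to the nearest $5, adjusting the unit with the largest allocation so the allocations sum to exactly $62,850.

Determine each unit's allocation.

$9,435 shared equally gives $3,145 per unit.
Remainder $53,415 by floor area (total 13,755): Unit PH2 16,480.79 → $16,480; Unit 5B 16,022.56 → $16,025; Unit 3B 20,911.65 → $20,910.
Totals: Unit PH2 $3,145 + $16,480 = $19,625; Unit 5B $3,145 + $16,025 = $19,170; Unit 3B $3,145 + $20,910 = $24,055.

Unit PH2: $19,625; Unit 5B: $19,170; Unit 3B: $24,055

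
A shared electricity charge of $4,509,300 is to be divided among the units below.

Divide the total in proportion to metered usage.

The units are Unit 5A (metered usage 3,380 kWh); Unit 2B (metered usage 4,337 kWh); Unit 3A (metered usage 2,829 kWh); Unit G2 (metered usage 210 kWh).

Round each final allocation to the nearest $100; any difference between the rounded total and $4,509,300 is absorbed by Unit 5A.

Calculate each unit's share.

Sum of metered usage: 10,756.
Raw shares: Unit 5A 3,380/10,756 × $4,509,300 = 1,417,016.92; Unit 2B 4,337/10,756 × $4,509,300 = 1,818,225.56; Unit 3A 2,829/10,756 × $4,509,300 = 1,186,018.01; Unit G2 210/10,756 × $4,509,300 = 88,039.51.
At nearest $100: Unit 5A $1,417,000; Unit 2B $1,818,200; Unit 3A $1,186,000; Unit G2 $88,000. Sum = $4,509,200.
Difference $4,509,300 − $4,509,200 = +$100 applied to Unit 5A: Unit 5A becomes $1,417,100.

Unit 5A: $1,417,100 · Unit 2B: $1,818,200 · Unit 3A: $1,186,000 · Unit G2: $88,000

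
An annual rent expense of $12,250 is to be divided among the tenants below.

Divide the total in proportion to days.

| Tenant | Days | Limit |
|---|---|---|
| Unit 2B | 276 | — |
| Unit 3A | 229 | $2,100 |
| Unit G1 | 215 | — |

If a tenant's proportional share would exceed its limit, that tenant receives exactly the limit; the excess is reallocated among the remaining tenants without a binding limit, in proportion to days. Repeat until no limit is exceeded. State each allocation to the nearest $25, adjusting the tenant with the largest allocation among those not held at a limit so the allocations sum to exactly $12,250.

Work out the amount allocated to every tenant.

Unit 2B: $5,700 | Unit 3A: $2,100 | Unit G1: $4,450

Days total: 720.
Pro-rata shares before constraints: Unit 2B 4,695.83; Unit 3A 3,896.18; Unit G1 3,657.99.
Cap binds for Unit 3A ($2,100); balance $10,150 reallocated over remaining days 491.
Remaining shares: Unit 2B 5,705.50 → $5,700; Unit G1 4,444.50 → $4,450.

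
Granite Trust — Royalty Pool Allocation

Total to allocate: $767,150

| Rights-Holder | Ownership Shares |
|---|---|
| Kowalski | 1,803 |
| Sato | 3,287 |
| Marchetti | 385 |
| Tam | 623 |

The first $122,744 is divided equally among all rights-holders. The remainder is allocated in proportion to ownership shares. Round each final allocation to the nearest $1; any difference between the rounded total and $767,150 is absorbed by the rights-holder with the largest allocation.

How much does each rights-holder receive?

Kowalski: $221,218 | Sato: $378,039 | Marchetti: $71,371 | Tam: $96,522

Equal tier: $122,744 ÷ 4 = $30,686 apiece.
Remainder $644,406 by ownership shares (total 6,098): Kowalski 190,531.98 → $190,532; Sato 347,353.64 → $347,354; Marchetti 40,684.87 → $40,685; Tam 65,835.51 → $65,836.
Rounding difference −$1 on remainder applied to Sato.
Totals: Kowalski $30,686 + $190,532 = $221,218; Sato $30,686 + $347,353 = $378,039; Marchetti $30,686 + $40,685 = $71,371; Tam $30,686 + $65,836 = $96,522.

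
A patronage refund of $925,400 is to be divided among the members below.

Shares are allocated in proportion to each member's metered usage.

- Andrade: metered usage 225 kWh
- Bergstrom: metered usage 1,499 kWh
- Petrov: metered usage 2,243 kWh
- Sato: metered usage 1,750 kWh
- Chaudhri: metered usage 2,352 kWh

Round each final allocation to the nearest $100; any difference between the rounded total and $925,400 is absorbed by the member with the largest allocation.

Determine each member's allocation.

Andrade: $25,800; Bergstrom: $171,900; Petrov: $257,200; Sato: $200,700; Chaudhri: $269,800

Metered usage total: 8,069.
Raw shares: Andrade 225/8,069 × $925,400 = 25,804.31; Bergstrom 1,499/8,069 × $925,400 = 171,914.07; Petrov 2,243/8,069 × $925,400 = 257,240.33; Sato 1,750/8,069 × $925,400 = 200,700.21; Chaudhri 2,352/8,069 × $925,400 = 269,741.08.
Rounded to nearest $100: Andrade $25,800; Bergstrom $171,900; Petrov $257,200; Sato $200,700; Chaudhri $269,700. Sum = $925,300.
Difference $925,400 − $925,300 = +$100 applied to largest allocation (Chaudhri): Chaudhri becomes $269,800.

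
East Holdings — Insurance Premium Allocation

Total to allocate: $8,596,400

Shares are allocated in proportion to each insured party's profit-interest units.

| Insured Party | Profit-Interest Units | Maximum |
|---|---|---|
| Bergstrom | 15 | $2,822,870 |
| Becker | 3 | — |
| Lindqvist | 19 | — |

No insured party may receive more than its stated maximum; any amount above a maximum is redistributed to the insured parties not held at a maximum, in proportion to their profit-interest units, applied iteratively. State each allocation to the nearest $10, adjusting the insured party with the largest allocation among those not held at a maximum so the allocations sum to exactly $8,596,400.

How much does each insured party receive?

Profit-interest units total: 37.
Pro-rata shares before constraints: Bergstrom 3,485,027.03; Becker 697,005.41; Lindqvist 4,414,367.57.
Capped: Bergstrom ($2,822,870); remaining pool $5,773,530 reallocated over remaining profit-interest units 22.
Redistributed shares: Becker 787,299.55 → $787,300; Lindqvist 4,986,230.45 → $4,986,230.

Bergstrom: $2,822,870 | Becker: $787,300 | Lindqvist: $4,986,230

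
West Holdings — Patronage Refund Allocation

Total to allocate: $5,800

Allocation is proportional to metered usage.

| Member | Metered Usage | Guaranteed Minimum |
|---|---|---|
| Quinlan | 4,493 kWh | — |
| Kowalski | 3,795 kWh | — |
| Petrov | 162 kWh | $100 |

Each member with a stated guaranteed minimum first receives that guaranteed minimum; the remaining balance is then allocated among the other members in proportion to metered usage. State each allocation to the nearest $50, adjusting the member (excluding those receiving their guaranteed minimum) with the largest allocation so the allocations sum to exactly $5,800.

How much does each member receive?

Quinlan: $3,100 | Kowalski: $2,600 | Petrov: $100

Minimums first: Petrov $100. Balance $5,700.
Balance split over remaining metered usage 8,288: Quinlan 3,090.02 → $3,100; Kowalski 2,609.98 → $2,600.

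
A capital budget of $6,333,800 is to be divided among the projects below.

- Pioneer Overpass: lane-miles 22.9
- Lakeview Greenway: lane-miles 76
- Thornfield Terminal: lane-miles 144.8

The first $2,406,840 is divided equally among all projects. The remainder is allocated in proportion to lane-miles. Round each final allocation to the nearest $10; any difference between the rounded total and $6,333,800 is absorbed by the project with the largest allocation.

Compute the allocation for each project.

Pioneer Overpass: $1,171,290 | Lakeview Greenway: $2,026,940 | Thornfield Terminal: $3,135,570

$2,406,840 shared equally gives $802,280 per project.
Remainder $3,926,960 by lane-miles (total 243.7): Pioneer Overpass 369,008.55 → $369,010; Lakeview Greenway 1,224,657.20 → $1,224,660; Thornfield Terminal 2,333,294.25 → $2,333,290.
Totals: Pioneer Overpass $802,280 + $369,010 = $1,171,290; Lakeview Greenway $802,280 + $1,224,660 = $2,026,940; Thornfield Terminal $802,280 + $2,333,290 = $3,135,570.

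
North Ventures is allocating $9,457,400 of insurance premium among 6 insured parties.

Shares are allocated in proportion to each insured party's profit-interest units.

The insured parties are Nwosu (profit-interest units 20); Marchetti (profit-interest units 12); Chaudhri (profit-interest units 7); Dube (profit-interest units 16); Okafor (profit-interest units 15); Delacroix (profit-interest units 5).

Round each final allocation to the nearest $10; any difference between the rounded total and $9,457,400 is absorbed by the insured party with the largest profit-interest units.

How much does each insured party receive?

Nwosu: $2,521,980 | Marchetti: $1,513,180 | Chaudhri: $882,690 | Dube: $2,017,580 | Okafor: $1,891,480 | Delacroix: $630,490

Profit-interest units total: 75.
Pro-rata amounts: Nwosu 20/75 × $9,457,400 = 2,521,973.33; Marchetti 12/75 × $9,457,400 = 1,513,184.00; Chaudhri 7/75 × $9,457,400 = 882,690.67; Dube 16/75 × $9,457,400 = 2,017,578.67; Okafor 15/75 × $9,457,400 = 1,891,480.00; Delacroix 5/75 × $9,457,400 = 630,493.33.
At nearest $10: Nwosu $2,521,970; Marchetti $1,513,180; Chaudhri $882,690; Dube $2,017,580; Okafor $1,891,480; Delacroix $630,490. Sum = $9,457,390.
Difference $9,457,400 − $9,457,390 = +$10 applied to largest profit-interest units (Nwosu): Nwosu becomes $2,521,980.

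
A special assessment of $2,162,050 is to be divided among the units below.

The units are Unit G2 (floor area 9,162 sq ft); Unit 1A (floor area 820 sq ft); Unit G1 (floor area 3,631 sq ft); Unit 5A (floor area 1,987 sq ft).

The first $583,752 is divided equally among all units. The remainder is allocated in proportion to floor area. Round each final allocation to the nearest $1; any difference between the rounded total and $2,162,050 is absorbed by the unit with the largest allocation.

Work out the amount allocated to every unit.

$583,752 shared equally gives $145,938 per unit.
Remainder $1,578,298 by floor area (total 15,600): Unit G2 926,946.56 → $926,947; Unit 1A 82,961.82 → $82,962; Unit G1 367,358.98 → $367,359; Unit 5A 201,030.65 → $201,031.
Rounding difference −$1 on remainder applied to Unit G2.
Totals: Unit G2 $145,938 + $926,946 = $1,072,884; Unit 1A $145,938 + $82,962 = $228,900; Unit G1 $145,938 + $367,359 = $513,297; Unit 5A $145,938 + $201,031 = $346,969.

Unit G2: $1,072,884 · Unit 1A: $228,900 · Unit G1: $513,297 · Unit 5A: $346,969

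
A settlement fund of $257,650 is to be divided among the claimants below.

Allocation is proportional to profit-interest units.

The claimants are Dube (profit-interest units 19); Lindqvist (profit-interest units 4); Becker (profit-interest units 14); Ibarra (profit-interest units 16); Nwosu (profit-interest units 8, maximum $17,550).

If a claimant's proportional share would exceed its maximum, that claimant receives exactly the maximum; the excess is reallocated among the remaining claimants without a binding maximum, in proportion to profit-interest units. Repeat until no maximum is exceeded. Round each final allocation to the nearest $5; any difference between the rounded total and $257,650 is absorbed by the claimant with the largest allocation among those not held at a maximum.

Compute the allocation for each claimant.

Dube: $86,070; Lindqvist: $18,120; Becker: $63,425; Ibarra: $72,485; Nwosu: $17,550

Profit-interest units total: 61.
Proportional shares (ignoring caps): Dube 80,251.64; Lindqvist 16,895.08; Becker 59,132.79; Ibarra 67,580.33; Nwosu 33,790.16.
Capped: Nwosu ($17,550); residual $240,100 reallocated over remaining profit-interest units 53.
Shares after redistribution: Dube 86,073.58 → $86,075; Lindqvist 18,120.75 → $18,120; Becker 63,422.64 → $63,425; Ibarra 72,483.02 → $72,485.
Rounding difference −$5 applied to Dube → $86,070.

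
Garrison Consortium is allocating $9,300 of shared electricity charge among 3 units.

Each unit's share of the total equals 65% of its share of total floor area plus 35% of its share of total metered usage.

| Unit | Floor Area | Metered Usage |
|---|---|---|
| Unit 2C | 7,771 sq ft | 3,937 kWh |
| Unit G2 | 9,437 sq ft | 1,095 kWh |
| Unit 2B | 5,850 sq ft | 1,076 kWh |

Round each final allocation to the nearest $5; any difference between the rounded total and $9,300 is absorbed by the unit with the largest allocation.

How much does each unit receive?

Unit 2C: $4,135 | Unit G2: $3,060 | Unit 2B: $2,105

Totals — floor area 23,058, metered usage 6,108.
Blended shares (65% floor area + 35% metered usage): Unit 2C 0.4447; Unit G2 0.3288; Unit 2B 0.2266.
Raw shares: Unit 2C 4,135.34; Unit G2 3,057.58; Unit 2B 2,107.07.
Rounded to nearest $5: Unit 2C $4,135; Unit G2 $3,060; Unit 2B $2,105. Sum = $9,300.
Rounded total matches; no reconciliation needed.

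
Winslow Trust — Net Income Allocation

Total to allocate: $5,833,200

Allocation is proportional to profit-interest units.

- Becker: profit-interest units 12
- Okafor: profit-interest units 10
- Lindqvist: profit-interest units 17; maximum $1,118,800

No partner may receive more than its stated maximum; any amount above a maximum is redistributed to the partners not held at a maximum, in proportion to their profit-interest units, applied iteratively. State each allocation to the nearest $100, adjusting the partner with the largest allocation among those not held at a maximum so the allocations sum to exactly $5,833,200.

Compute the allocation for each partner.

Becker: $2,571,500 | Okafor: $2,142,900 | Lindqvist: $1,118,800

Combined profit-interest units = 39.
Unconstrained shares: Becker 1,794,830.77; Okafor 1,495,692.31; Lindqvist 2,542,676.92.
Capped: Lindqvist ($1,118,800); residual $4,714,400 reallocated over remaining profit-interest units 22.
Redistributed shares: Becker 2,571,490.91 → $2,571,500; Okafor 2,142,909.09 → $2,142,900.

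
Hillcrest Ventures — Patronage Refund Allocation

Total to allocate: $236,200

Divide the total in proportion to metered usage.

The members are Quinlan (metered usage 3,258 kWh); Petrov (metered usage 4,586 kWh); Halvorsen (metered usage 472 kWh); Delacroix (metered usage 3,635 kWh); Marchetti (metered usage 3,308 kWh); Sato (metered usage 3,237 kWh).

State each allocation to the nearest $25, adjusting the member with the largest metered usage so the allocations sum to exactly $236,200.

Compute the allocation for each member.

Quinlan: $41,600 · Petrov: $58,550 · Halvorsen: $6,025 · Delacroix: $46,425 · Marchetti: $42,250 · Sato: $41,350

Sum of metered usage: 18,496.
Unrounded shares: Quinlan 3,258/18,496 × $236,200 = 41,605.73; Petrov 4,586/18,496 × $236,200 = 58,564.73; Halvorsen 472/18,496 × $236,200 = 6,027.60; Delacroix 3,635/18,496 × $236,200 = 46,420.14; Marchetti 3,308/18,496 × $236,200 = 42,244.25; Sato 3,237/18,496 × $236,200 = 41,337.55.
After rounding ($25): Quinlan $41,600; Petrov $58,575; Halvorsen $6,025; Delacroix $46,425; Marchetti $42,250; Sato $41,350. Sum = $236,225.
Difference $236,200 − $236,225 = −$25 applied to largest metered usage (Petrov): Petrov becomes $58,550.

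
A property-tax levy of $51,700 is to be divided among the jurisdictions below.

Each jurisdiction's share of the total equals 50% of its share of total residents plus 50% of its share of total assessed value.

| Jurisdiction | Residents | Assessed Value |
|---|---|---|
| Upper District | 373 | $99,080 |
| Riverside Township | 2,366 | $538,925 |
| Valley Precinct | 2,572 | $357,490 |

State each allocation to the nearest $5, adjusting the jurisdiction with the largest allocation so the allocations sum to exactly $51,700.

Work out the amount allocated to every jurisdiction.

Upper District: $4,390 · Riverside Township: $25,510 · Valley Precinct: $21,800

Residents total 5,311; assessed value total 995,495.
Composite weights (50% residents + 50% assessed value): Upper District 0.0849; Riverside Township 0.4934; Valley Precinct 0.4217.
Pro-rata amounts: Upper District 4,388.30; Riverside Township 25,510.18; Valley Precinct 21,801.52.
After rounding ($5): Upper District $4,390; Riverside Township $25,510; Valley Precinct $21,800. Sum = $51,700.
Rounded total matches; no reconciliation needed.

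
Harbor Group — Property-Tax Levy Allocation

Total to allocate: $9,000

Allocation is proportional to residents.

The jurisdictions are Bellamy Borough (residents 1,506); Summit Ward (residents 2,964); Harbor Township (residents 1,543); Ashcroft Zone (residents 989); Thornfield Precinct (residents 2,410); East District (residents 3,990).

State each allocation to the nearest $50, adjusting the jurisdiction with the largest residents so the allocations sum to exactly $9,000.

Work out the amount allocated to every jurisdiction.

Bellamy Borough: $1,000 | Summit Ward: $2,000 | Harbor Township: $1,050 | Ashcroft Zone: $650 | Thornfield Precinct: $1,600 | East District: $2,700

Sum of residents: 1,506 + 2,964 + 1,543 + 989 + 2,410 + 3,990 = 13,402.
Pro-rata amounts: Bellamy Borough 1,011.34; Summit Ward 1,990.45; Harbor Township 1,036.19; Ashcroft Zone 664.15; Thornfield Precinct 1,618.42; East District 2,679.45.
After rounding ($50): Bellamy Borough $1,000; Summit Ward $2,000; Harbor Township $1,050; Ashcroft Zone $650; Thornfield Precinct $1,600; East District $2,700. Sum = $9,000.
Rounded total matches; no reconciliation needed.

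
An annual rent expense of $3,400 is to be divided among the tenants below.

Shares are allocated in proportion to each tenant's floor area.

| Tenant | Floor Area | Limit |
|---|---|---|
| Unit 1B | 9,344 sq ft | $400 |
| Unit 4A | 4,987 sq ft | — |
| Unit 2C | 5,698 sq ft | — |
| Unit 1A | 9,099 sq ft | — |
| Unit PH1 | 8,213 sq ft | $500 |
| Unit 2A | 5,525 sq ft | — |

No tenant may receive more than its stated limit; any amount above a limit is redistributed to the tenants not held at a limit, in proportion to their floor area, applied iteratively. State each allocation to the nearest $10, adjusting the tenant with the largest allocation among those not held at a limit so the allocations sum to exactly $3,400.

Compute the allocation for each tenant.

Unit 1B: $400 · Unit 4A: $490 · Unit 2C: $560 · Unit 1A: $900 · Unit PH1: $500 · Unit 2A: $550

Sum of floor area: 42,866.
Pro-rata shares before constraints: Unit 1B 741.14; Unit 4A 395.55; Unit 2C 451.95; Unit 1A 721.70; Unit PH1 651.43; Unit 2A 438.23.
Held at cap: Unit 1B ($400), Unit PH1 ($500); residual $2,500 reallocated over remaining floor area 25,309.
Redistributed shares: Unit 4A 492.61 → $490; Unit 2C 562.84 → $560; Unit 1A 898.79 → $900; Unit 2A 545.75 → $550.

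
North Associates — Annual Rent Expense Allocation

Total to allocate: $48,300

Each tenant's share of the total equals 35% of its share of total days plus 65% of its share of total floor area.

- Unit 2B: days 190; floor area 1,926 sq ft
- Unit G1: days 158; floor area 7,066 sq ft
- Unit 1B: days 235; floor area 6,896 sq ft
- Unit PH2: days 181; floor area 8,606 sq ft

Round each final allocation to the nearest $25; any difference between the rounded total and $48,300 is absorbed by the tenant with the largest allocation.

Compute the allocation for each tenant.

Unit 2B: $6,675 | Unit G1: $12,550 | Unit 1B: $14,050 | Unit PH2: $15,025

Days total 764; floor area total 24,494.
Blended shares (35% days + 65% floor area): Unit 2B 0.1382; Unit G1 0.2599; Unit 1B 0.2907; Unit PH2 0.3113.
Unrounded shares: Unit 2B 6,672.76; Unit G1 12,552.85; Unit 1B 14,038.73; Unit PH2 15,035.66.
After rounding ($25): Unit 2B $6,675; Unit G1 $12,550; Unit 1B $14,050; Unit PH2 $15,025. Sum = $48,300.
Rounded total matches; no reconciliation needed.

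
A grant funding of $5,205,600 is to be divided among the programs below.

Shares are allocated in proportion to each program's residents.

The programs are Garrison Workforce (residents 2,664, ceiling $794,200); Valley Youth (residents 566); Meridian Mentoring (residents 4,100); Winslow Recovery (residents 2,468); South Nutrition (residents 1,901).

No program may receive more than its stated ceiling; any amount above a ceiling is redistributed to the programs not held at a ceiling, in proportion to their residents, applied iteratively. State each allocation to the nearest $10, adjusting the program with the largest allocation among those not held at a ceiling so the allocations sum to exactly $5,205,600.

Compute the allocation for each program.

Garrison Workforce: $794,200 | Valley Youth: $276,350 | Meridian Mentoring: $2,001,850 | Winslow Recovery: $1,205,020 | South Nutrition: $928,180

Total residents = 11,699.
Proportional shares (ignoring caps): Garrison Workforce 1,185,376.39; Valley Youth 251,847.99; Meridian Mentoring 1,824,340.54; Winslow Recovery 1,098,164.01; South Nutrition 845,871.07.
Cap binds for Garrison Workforce ($794,200); residual $4,411,400 reallocated over remaining residents 9,035.
Shares after redistribution: Valley Youth 276,353.34 → $276,350; Meridian Mentoring 2,001,852.79 → $2,001,850; Winslow Recovery 1,205,017.73 → $1,205,020; South Nutrition 928,176.14 → $928,180.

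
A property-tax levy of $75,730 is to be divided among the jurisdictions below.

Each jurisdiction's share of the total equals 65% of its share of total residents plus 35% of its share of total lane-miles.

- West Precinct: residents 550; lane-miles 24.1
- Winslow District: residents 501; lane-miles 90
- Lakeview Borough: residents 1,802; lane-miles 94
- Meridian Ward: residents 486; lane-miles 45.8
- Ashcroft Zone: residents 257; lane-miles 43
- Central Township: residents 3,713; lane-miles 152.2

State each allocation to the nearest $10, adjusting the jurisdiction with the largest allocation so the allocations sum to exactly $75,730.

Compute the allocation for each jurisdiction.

West Precinct: $5,130; Winslow District: $8,690; Lakeview Borough: $17,680; Meridian Ward: $5,980; Ashcroft Zone: $4,270; Central Township: $33,980

Totals — residents 7,309, lane-miles 449.1.
Composite weights (65% residents + 35% lane-miles): West Precinct 0.0677; Winslow District 0.1147; Lakeview Borough 0.2335; Meridian Ward 0.0789; Ashcroft Zone 0.0564; Central Township 0.4488.
Unrounded shares: West Precinct 5,126.49; Winslow District 8,685.85; Lakeview Borough 17,683.87; Meridian Ward 5,976.18; Ashcroft Zone 4,268.66; Central Township 33,988.95.
At nearest $10: West Precinct $5,130; Winslow District $8,690; Lakeview Borough $17,680; Meridian Ward $5,980; Ashcroft Zone $4,270; Central Township $33,990. Sum = $75,740.
Difference $75,730 − $75,740 = −$10 applied to largest allocation (Central Township): Central Township becomes $33,980.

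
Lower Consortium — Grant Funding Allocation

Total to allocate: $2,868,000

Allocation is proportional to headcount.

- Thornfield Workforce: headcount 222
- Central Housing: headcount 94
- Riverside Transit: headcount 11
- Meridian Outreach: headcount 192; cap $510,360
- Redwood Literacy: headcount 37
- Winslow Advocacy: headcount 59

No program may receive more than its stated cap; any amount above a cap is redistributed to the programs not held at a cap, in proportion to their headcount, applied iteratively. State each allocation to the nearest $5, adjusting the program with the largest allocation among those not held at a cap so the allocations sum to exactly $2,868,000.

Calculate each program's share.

Sum of headcount: 615.
Proportional shares (ignoring caps): Thornfield Workforce 1,035,278.05; Central Housing 438,360.98; Riverside Transit 51,297.56; Meridian Outreach 895,375.61; Redwood Literacy 172,546.34; Winslow Advocacy 275,141.46.
Held at cap: Meridian Outreach ($510,360); balance $2,357,640 reallocated over remaining headcount 423.
Redistributed shares: Thornfield Workforce 1,237,342.98 → $1,237,345; Central Housing 523,920.00 → $523,920; Riverside Transit 61,309.79 → $61,310; Redwood Literacy 206,223.83 → $206,225; Winslow Advocacy 328,843.40 → $328,845.
Rounding difference −$5 applied to Thornfield Workforce → $1,237,340.

Thornfield Workforce: $1,237,340 · Central Housing: $523,920 · Riverside Transit: $61,310 · Meridian Outreach: $510,360 · Redwood Literacy: $206,225 · Winslow Advocacy: $328,845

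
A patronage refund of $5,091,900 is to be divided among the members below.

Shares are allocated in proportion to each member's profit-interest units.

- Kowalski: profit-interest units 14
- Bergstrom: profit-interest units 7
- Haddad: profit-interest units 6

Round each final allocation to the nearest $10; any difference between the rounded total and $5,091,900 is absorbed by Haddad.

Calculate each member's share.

Kowalski: $2,640,240 · Bergstrom: $1,320,120 · Haddad: $1,131,540

Profit-interest units total: 27.
Proportional shares: Kowalski 14/27 × $5,091,900 = 2,640,244.44; Bergstrom 7/27 × $5,091,900 = 1,320,122.22; Haddad 6/27 × $5,091,900 = 1,131,533.33.
After rounding ($10): Kowalski $2,640,240; Bergstrom $1,320,120; Haddad $1,131,530. Sum = $5,091,890.
Difference $5,091,900 − $5,091,890 = +$10 applied to Haddad: Haddad becomes $1,131,540.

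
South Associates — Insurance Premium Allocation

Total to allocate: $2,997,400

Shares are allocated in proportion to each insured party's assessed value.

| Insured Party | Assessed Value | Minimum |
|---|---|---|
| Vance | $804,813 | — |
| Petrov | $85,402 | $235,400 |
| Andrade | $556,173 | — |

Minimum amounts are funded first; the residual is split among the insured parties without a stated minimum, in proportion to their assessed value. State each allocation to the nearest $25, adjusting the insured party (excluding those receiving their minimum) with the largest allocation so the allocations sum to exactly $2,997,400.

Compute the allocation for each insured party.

Vance: $1,633,300 · Petrov: $235,400 · Andrade: $1,128,700

Guaranteed amounts: Petrov $235,400. Balance $2,762,000.
Balance split over remaining assessed value 1,360,986: Vance 1,633,296.38 → $1,633,300; Andrade 1,128,703.62 → $1,128,700.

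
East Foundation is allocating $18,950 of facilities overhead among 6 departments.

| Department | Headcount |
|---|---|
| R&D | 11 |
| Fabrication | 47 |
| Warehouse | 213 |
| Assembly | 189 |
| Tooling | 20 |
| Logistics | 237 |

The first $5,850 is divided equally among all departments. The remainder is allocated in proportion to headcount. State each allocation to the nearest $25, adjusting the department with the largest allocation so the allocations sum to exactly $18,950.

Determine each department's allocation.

Equal tier: $5,850 ÷ 6 = $975 apiece.
Remainder $13,100 by headcount (total 717): R&D 200.98 → $200; Fabrication 858.72 → $850; Warehouse 3,891.63 → $3,900; Assembly 3,453.14 → $3,450; Tooling 365.41 → $375; Logistics 4,330.13 → $4,325.
Totals: R&D $975 + $200 = $1,175; Fabrication $975 + $850 = $1,825; Warehouse $975 + $3,900 = $4,875; Assembly $975 + $3,450 = $4,425; Tooling $975 + $375 = $1,350; Logistics $975 + $4,325 = $5,300.

R&D: $1,175 · Fabrication: $1,825 · Warehouse: $4,875 · Assembly: $4,425 · Tooling: $1,350 · Logistics: $5,300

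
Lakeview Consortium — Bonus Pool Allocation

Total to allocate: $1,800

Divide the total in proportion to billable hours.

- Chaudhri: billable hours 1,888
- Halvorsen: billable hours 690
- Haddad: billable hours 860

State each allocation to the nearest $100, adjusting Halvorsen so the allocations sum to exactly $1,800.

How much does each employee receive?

Billable hours total: 3,438.
Raw shares: Chaudhri 1,888/3,438 × $1,800 = 988.48; Halvorsen 690/3,438 × $1,800 = 361.26; Haddad 860/3,438 × $1,800 = 450.26.
Rounded to nearest $100: Chaudhri $1,000; Halvorsen $400; Haddad $500. Sum = $1,900.
Difference $1,800 − $1,900 = −$100 applied to Halvorsen: Halvorsen becomes $300.

Chaudhri: $1,000 · Halvorsen: $300 · Haddad: $500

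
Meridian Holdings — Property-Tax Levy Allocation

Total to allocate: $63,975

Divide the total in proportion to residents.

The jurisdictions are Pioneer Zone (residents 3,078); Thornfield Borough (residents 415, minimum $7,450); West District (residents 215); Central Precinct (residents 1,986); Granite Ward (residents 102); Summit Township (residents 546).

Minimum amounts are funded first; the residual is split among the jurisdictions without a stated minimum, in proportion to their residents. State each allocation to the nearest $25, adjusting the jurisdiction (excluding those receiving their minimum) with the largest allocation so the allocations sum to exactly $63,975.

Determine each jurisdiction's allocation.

Pioneer Zone: $29,350 · Thornfield Borough: $7,450 · West District: $2,050 · Central Precinct: $18,950 · Granite Ward: $975 · Summit Township: $5,200

Guaranteed amounts: Thornfield Borough $7,450. Remaining pool $56,525.
Remaining pool split over remaining residents 5,927: Pioneer Zone 29,354.47 → $29,350; West District 2,050.43 → $2,050; Central Precinct 18,940.21 → $18,950; Granite Ward 972.76 → $975; Summit Township 5,207.13 → $5,200.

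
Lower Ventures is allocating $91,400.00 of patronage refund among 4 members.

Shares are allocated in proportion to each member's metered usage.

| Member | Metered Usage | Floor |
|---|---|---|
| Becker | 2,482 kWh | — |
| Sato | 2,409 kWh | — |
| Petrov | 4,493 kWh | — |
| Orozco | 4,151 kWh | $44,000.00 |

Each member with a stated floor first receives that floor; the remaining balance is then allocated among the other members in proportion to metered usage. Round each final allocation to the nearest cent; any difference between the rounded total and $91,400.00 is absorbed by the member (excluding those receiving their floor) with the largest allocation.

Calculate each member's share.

Becker: $12,536.96 · Sato: $12,168.22 · Petrov: $22,694.82 · Orozco: $44,000.00

Guaranteed amounts: Orozco $44,000.00. Balance $47,400.00.
Balance split over remaining metered usage 9,384: Becker 12,536.9565 → $12,536.96; Sato 12,168.2225 → $12,168.22; Petrov 22,694.8210 → $22,694.82.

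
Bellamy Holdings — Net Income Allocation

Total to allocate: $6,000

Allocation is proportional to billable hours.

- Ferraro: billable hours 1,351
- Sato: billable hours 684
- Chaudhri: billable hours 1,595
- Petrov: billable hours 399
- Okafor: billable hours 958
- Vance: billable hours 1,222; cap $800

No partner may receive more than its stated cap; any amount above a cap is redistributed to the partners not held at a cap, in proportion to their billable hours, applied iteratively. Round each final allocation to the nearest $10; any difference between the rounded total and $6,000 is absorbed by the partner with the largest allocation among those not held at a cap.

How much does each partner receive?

Ferraro: $1,410; Sato: $710; Chaudhri: $1,660; Petrov: $420; Okafor: $1,000; Vance: $800

Sum of billable hours: 6,209.
Proportional shares (ignoring caps): Ferraro 1,305.52; Sato 660.98; Chaudhri 1,541.31; Petrov 385.57; Okafor 925.75; Vance 1,180.87.
Cap binds for Vance ($800); balance $5,200 reallocated over remaining billable hours 4,987.
Remaining shares: Ferraro 1,408.70 → $1,410; Sato 713.21 → $710; Chaudhri 1,663.12 → $1,660; Petrov 416.04 → $420; Okafor 998.92 → $1,000.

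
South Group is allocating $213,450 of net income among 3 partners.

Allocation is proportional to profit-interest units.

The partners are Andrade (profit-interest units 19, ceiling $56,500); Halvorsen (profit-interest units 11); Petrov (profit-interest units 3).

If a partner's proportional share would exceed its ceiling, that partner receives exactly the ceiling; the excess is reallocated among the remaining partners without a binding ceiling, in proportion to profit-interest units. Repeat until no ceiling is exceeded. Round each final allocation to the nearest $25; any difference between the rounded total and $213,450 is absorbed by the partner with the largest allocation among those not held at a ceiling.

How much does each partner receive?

Total profit-interest units = 33.
Pro-rata shares before constraints: Andrade 122,895.45; Halvorsen 71,150.00; Petrov 19,404.55.
Cap binds for Andrade ($56,500); remaining pool $156,950 reallocated over remaining profit-interest units 14.
Remaining shares: Halvorsen 123,317.86 → $123,325; Petrov 33,632.14 → $33,625.

Andrade: $56,500 | Halvorsen: $123,325 | Petrov: $33,625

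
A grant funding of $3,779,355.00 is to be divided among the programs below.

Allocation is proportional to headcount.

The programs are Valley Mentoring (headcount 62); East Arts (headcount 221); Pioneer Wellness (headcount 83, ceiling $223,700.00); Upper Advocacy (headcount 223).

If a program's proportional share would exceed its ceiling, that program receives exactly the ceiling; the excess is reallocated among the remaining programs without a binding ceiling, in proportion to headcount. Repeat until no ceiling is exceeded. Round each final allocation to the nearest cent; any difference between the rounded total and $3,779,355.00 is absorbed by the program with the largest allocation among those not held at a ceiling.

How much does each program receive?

Sum of headcount: 589.
Proportional shares (ignoring caps): Valley Mentoring 397,826.8421; East Arts 1,418,060.1952; Pioneer Wellness 532,574.6435; Upper Advocacy 1,430,893.3192.
Held at cap: Pioneer Wellness ($223,700.00); balance $3,555,655.00 reallocated over remaining headcount 506.
Remaining shares: Valley Mentoring 435,673.1423 → $435,673.14; East Arts 1,552,963.9427 → $1,552,963.94; Upper Advocacy 1,567,017.91502 → $1,567,017.92.

Valley Mentoring: $435,673.14 | East Arts: $1,552,963.94 | Pioneer Wellness: $223,700.00 | Upper Advocacy: $1,567,017.92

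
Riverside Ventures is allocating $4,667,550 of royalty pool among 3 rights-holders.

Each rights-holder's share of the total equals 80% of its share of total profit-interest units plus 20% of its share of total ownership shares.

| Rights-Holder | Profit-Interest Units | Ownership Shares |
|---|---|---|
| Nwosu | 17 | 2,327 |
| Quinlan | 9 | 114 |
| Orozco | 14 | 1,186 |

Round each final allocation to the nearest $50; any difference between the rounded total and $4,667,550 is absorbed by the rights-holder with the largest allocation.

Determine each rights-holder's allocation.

Totals — profit-interest units 40, ownership shares 3,627.
Composite weights (80% profit-interest units + 20% ownership shares): Nwosu 0.4683; Quinlan 0.1863; Orozco 0.3454.
Unrounded shares: Nwosu 2,185,885.60; Quinlan 869,500.09; Orozco 1,612,164.31.
Rounded to nearest $50: Nwosu $2,185,900; Quinlan $869,500; Orozco $1,612,150. Sum = $4,667,550.
Rounded total matches; no reconciliation needed.

Nwosu: $2,185,900 | Quinlan: $869,500 | Orozco: $1,612,150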